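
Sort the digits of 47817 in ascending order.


The number 47817 has digits: 4, 7, 8, 1, 7
Sorted: 1, 4, 7, 7, 8
Joining the sorted digits gives the result.
Final answer: 14778


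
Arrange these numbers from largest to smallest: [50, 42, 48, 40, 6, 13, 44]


Original list: [50, 42, 48, 40, 6, 13, 44]
Repeatedly take the largest remaining element:
  Remaining [50, 42, 48, 40, 6, 13, 44] -> largest is 50
  Remaining [42, 48, 40, 6, 13, 44] -> largest is 48
  Remaining [42, 40, 6, 13, 44] -> largest is 44
  Remaining [42, 40, 6, 13] -> largest is 42
  Remaining [40, 6, 13] -> largest is 40
  Remaining [6, 13] -> largest is 13
  Remaining [6] -> largest is 6
Collecting the picks in order gives the descending list.
Final answer: [50, 48, 44, 42, 40, 13, 6]


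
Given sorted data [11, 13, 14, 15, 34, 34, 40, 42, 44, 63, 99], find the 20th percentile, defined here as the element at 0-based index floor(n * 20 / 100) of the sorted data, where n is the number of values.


The dataset has n = 11 elements.
Index = floor(11 * 20 / 100) = floor(220 / 100) = floor(2.2) = 2
Counting from index 0 in the sorted data, the element at index 2 is 14.
Final answer: 14


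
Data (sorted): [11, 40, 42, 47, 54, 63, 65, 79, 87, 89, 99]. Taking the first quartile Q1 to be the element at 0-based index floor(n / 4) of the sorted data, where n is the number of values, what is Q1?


The list has n = 11 elements.
Q1 index = floor(11 / 4) = floor(2.75) = 2
Counting from index 0 in the sorted data, the element at index 2 is 42.
Final answer: 42


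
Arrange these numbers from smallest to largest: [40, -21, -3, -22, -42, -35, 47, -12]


Original list: [40, -21, -3, -22, -42, -35, 47, -12]
Repeatedly take the smallest remaining element:
  Remaining [40, -21, -3, -22, -42, -35, 47, -12] -> smallest is -42
  Remaining [40, -21, -3, -22, -35, 47, -12] -> smallest is -35
  Remaining [40, -21, -3, -22, 47, -12] -> smallest is -22
  Remaining [40, -21, -3, 47, -12] -> smallest is -21
  Remaining [40, -3, 47, -12] -> smallest is -12
  Remaining [40, -3, 47] -> smallest is -3
  Remaining [40, 47] -> smallest is 40
  Remaining [47] -> smallest is 47
Collecting the picks in order gives the sorted list.
Final answer: [-42, -35, -22, -21, -12, -3, 40, 47]


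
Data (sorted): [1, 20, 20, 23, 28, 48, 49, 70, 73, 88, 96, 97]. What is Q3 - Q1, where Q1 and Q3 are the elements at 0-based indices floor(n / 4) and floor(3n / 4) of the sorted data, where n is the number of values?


The data has n = 12 elements.
Q1 index = floor(12 / 4) = floor(3) = 3; Q3 index = floor(3 * 12 / 4) = floor(9) = 9
Q1 = element at index 3 = 23
Q3 = element at index 9 = 88
IQR = 88 - 23 = 65
Final answer: 65


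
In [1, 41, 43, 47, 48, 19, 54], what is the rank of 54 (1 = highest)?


Sort descending: [54, 48, 47, 43, 41, 19, 1]
Find 54 in the sorted list.
54 is at position 1.
Final answer: 1


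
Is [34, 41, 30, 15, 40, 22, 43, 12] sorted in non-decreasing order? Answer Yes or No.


Check consecutive pairs:
  34 <= 41? True
  41 <= 30? False
  30 <= 15? False
  15 <= 40? True
  40 <= 22? False
  22 <= 43? True
  43 <= 12? False
4 consecutive pair(s) are out of order, so the list is not sorted.
Final answer: No


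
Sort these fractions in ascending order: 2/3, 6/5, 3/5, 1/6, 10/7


Convert to decimal for comparison:
  2/3 = 0.6667
  6/5 = 1.2
  3/5 = 0.6
  1/6 = 0.1667
  10/7 = 1.4286
Decimals in increasing order: 0.1667 < 0.6 < 0.6667 < 1.2 < 1.4286
Writing each back as its fraction gives the sorted order.
Final answer: 1/6, 3/5, 2/3, 6/5, 10/7


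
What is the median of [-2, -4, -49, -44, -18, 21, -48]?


First, sort the list: [-49, -48, -44, -18, -4, -2, 21]
The list has 7 elements (odd count).
The middle index is 3 (0-based), and the element there is -18.
Final answer: -18


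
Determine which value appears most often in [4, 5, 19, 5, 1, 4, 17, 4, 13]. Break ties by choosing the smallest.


Count the frequency of each value:
  1 appears 1 time(s)
  4 appears 3 time(s)
  5 appears 2 time(s)
  13 appears 1 time(s)
  17 appears 1 time(s)
  19 appears 1 time(s)
Maximum frequency is 3.
Only 4 reaches that frequency, so it is the mode.
Final answer: 4


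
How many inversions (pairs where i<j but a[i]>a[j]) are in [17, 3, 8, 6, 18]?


For each element, count the later elements that are smaller than it:
  17 (index 0): smaller elements after it = [3, 8, 6] -> 3
  3 (index 1): smaller elements after it = [] -> 0
  8 (index 2): smaller elements after it = [6] -> 1
  6 (index 3): smaller elements after it = [] -> 0
Total inversions = 3 + 0 + 1 + 0 = 4
Final answer: 4


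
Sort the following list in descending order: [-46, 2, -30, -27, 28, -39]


Original list: [-46, 2, -30, -27, 28, -39]
Repeatedly take the largest remaining element:
  Remaining [-46, 2, -30, -27, 28, -39] -> largest is 28
  Remaining [-46, 2, -30, -27, -39] -> largest is 2
  Remaining [-46, -30, -27, -39] -> largest is -27
  Remaining [-46, -30, -39] -> largest is -30
  Remaining [-46, -39] -> largest is -39
  Remaining [-46] -> largest is -46
Collecting the picks in order gives the descending list.
Final answer: [28, 2, -27, -30, -39, -46]


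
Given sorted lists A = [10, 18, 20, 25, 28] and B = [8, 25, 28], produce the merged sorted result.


List A: [10, 18, 20, 25, 28]
List B: [8, 25, 28]
Repeatedly compare the front elements and take the smaller:
  10 vs 8 -> take 8
  10 vs 25 -> take 10
  18 vs 25 -> take 18
  20 vs 25 -> take 20
  25 vs 25 -> take 25
  28 vs 25 -> take 25
  28 vs 28 -> take 28
  A is exhausted; append the rest of B: [28]
Final answer: [8, 10, 18, 20, 25, 25, 28, 28]


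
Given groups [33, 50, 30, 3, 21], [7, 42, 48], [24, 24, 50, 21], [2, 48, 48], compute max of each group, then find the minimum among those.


Find max of each group:
  Group 1: [33, 50, 30, 3, 21] -> max = 50
  Group 2: [7, 42, 48] -> max = 48
  Group 3: [24, 24, 50, 21] -> max = 50
  Group 4: [2, 48, 48] -> max = 48
Maxes: [50, 48, 50, 48]
Minimum of maxes = 48
Final answer: 48


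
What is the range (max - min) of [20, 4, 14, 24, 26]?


Maximum value: 26
Minimum value: 4
Range = 26 - 4 = 22
Final answer: 22


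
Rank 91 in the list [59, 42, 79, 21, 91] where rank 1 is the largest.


Sort descending: [91, 79, 59, 42, 21]
Find 91 in the sorted list.
91 is at position 1.
Final answer: 1


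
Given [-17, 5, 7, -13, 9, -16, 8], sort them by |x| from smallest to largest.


Compute absolute values:
  |-17| = 17
  |5| = 5
  |7| = 7
  |-13| = 13
  |9| = 9
  |-16| = 16
  |8| = 8
Absolute values in increasing order: 5 < 7 < 8 < 9 < 13 < 16 < 17
Listing the original numbers in that order gives the answer.
Final answer: [5, 7, 8, 9, -13, -16, -17]


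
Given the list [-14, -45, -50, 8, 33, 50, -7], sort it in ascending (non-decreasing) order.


Original list: [-14, -45, -50, 8, 33, 50, -7]
Repeatedly take the smallest remaining element:
  Remaining [-14, -45, -50, 8, 33, 50, -7] -> smallest is -50
  Remaining [-14, -45, 8, 33, 50, -7] -> smallest is -45
  Remaining [-14, 8, 33, 50, -7] -> smallest is -14
  Remaining [8, 33, 50, -7] -> smallest is -7
  Remaining [8, 33, 50] -> smallest is 8
  Remaining [33, 50] -> smallest is 33
  Remaining [50] -> smallest is 50
Collecting the picks in order gives the sorted list.
Final answer: [-50, -45, -14, -7, 8, 33, 50]


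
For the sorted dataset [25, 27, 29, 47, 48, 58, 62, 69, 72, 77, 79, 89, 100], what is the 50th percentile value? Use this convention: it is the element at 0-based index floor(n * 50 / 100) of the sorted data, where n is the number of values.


The dataset has n = 13 elements.
Index = floor(13 * 50 / 100) = floor(650 / 100) = floor(6.5) = 6
Counting from index 0 in the sorted data, the element at index 6 is 62.
Final answer: 62


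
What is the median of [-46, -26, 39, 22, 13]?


First, sort the list: [-46, -26, 13, 22, 39]
The list has 5 elements (odd count).
The middle index is 2 (0-based), and the element there is 13.
Final answer: 13


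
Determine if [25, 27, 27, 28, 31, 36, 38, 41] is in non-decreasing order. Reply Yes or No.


Check consecutive pairs:
  25 <= 27? True
  27 <= 27? True
  27 <= 28? True
  28 <= 31? True
  31 <= 36? True
  36 <= 38? True
  38 <= 41? True
Every consecutive pair is in order, so the list is non-decreasing.
Final answer: Yes


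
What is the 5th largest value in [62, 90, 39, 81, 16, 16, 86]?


Sort descending: [90, 86, 81, 62, 39, 16, 16]
The 5th element (1-indexed) is at index 4.
Value = 39
Final answer: 39


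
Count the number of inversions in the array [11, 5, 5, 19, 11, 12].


For each element, count the later elements that are smaller than it:
  11 (index 0): smaller elements after it = [5, 5] -> 2
  5 (index 1): smaller elements after it = [] -> 0
  5 (index 2): smaller elements after it = [] -> 0
  19 (index 3): smaller elements after it = [11, 12] -> 2
  11 (index 4): smaller elements after it = [] -> 0
Total inversions = 2 + 0 + 0 + 2 + 0 = 4
Final answer: 4


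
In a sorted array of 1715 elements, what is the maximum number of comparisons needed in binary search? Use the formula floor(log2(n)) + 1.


Binary search halves the search space each step.
Maximum comparisons = floor(log2(1715)) + 1
log2(1715) = 10.744
floor(log2(1715)) = 10, so 10 + 1 = 11
Final answer: 11


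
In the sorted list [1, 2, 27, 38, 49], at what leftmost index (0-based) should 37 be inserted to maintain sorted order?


List is sorted: [1, 2, 27, 38, 49]
We need the leftmost position where 37 can be inserted, i.e. the first index whose element is >= 37 (or the end of the list if none is).
Binary search with low=0, high=5 (0-based indices):
  low=0, high=5, mid=2: a[2]=27 < 37, so low = 3
  low=3, high=5, mid=4: a[4]=49 >= 37, so high = 4
  low=3, high=4, mid=3: a[3]=38 >= 37, so high = 3
Now low = high = 3, so the insertion index is 3.
Final answer: 3


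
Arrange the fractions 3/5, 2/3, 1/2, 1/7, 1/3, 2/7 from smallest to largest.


Convert to decimal for comparison:
  3/5 = 0.6
  2/3 = 0.6667
  1/2 = 0.5
  1/7 = 0.1429
  1/3 = 0.3333
  2/7 = 0.2857
Decimals in increasing order: 0.1429 < 0.2857 < 0.3333 < 0.5 < 0.6 < 0.6667
Writing each back as its fraction gives the sorted order.
Final answer: 1/7, 2/7, 1/3, 1/2, 3/5, 2/3


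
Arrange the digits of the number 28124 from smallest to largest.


The number 28124 has digits: 2, 8, 1, 2, 4
Sorted: 1, 2, 2, 4, 8
Joining the sorted digits gives the result.
Final answer: 12248


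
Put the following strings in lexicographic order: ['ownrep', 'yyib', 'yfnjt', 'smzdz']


Compare strings character by character (the first differing letter decides):
  'ownrep' < 'smzdz' since 'o' < 's' at position 1
  'smzdz' < 'yfnjt' since 's' < 'y' at position 1
  'yfnjt' < 'yyib' since 'f' < 'y' at position 2
Chaining these comparisons gives the alphabetical order.
Final answer: ['ownrep', 'smzdz', 'yfnjt', 'yyib']


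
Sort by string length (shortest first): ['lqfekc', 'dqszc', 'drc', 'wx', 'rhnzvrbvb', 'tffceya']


Compute lengths:
  'lqfekc' has length 6
  'dqszc' has length 5
  'drc' has length 3
  'wx' has length 2
  'rhnzvrbvb' has length 9
  'tffceya' has length 7
Lengths in increasing order: 2 < 3 < 5 < 6 < 7 < 9
Listing the words in that order gives the answer.
Final answer: ['wx', 'drc', 'dqszc', 'lqfekc', 'tffceya', 'rhnzvrbvb']


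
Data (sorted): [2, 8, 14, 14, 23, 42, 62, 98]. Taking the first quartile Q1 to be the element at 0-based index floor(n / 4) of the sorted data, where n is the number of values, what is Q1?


The list has n = 8 elements.
Q1 index = floor(8 / 4) = floor(2) = 2
Counting from index 0 in the sorted data, the element at index 2 is 14.
Final answer: 14


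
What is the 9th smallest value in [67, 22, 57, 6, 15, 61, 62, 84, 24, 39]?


Sort ascending: [6, 15, 22, 24, 39, 57, 61, 62, 67, 84]
The 9th element (1-indexed) is at index 8.
Value = 67
Final answer: 67


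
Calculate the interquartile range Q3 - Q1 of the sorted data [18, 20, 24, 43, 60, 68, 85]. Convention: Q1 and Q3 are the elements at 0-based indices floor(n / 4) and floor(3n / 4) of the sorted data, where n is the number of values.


The data has n = 7 elements.
Q1 index = floor(7 / 4) = floor(1.75) = 1; Q3 index = floor(3 * 7 / 4) = floor(5.25) = 5
Q1 = element at index 1 = 20
Q3 = element at index 5 = 68
IQR = 68 - 20 = 48
Final answer: 48


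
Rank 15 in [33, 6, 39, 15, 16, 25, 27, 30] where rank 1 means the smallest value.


Sort ascending: [6, 15, 16, 25, 27, 30, 33, 39]
Find 15 in the sorted list.
15 is at position 2 (1-indexed).
Final answer: 2


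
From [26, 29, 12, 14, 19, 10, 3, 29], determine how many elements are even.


Check each element:
  26 is even
  29 is odd
  12 is even
  14 is even
  19 is odd
  10 is even
  3 is odd
  29 is odd
Evens: [26, 12, 14, 10]
Count of evens = 4
Final answer: 4


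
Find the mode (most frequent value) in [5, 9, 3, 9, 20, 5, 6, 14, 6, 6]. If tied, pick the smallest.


Count the frequency of each value:
  3 appears 1 time(s)
  5 appears 2 time(s)
  6 appears 3 time(s)
  9 appears 2 time(s)
  14 appears 1 time(s)
  20 appears 1 time(s)
Maximum frequency is 3.
Only 6 reaches that frequency, so it is the mode.
Final answer: 6


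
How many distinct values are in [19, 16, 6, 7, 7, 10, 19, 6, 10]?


List all unique values:
Distinct values: [6, 7, 10, 16, 19]
Count = 5
Final answer: 5


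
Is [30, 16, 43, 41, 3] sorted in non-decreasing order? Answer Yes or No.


Check consecutive pairs:
  30 <= 16? False
  16 <= 43? True
  43 <= 41? False
  41 <= 3? False
3 consecutive pair(s) are out of order, so the list is not sorted.
Final answer: No


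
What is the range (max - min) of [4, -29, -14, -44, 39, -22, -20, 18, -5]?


Maximum value: 39
Minimum value: -44
Range = 39 - (-44) = 83
Final answer: 83


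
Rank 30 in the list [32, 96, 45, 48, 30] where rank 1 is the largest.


Sort descending: [96, 48, 45, 32, 30]
Find 30 in the sorted list.
30 is at position 5.
Final answer: 5


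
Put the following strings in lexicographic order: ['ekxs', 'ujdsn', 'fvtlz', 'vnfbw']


Compare strings character by character (the first differing letter decides):
  'ekxs' < 'fvtlz' since 'e' < 'f' at position 1
  'fvtlz' < 'ujdsn' since 'f' < 'u' at position 1
  'ujdsn' < 'vnfbw' since 'u' < 'v' at position 1
Chaining these comparisons gives the alphabetical order.
Final answer: ['ekxs', 'fvtlz', 'ujdsn', 'vnfbw']


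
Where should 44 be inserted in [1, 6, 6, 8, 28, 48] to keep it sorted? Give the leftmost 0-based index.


List is sorted: [1, 6, 6, 8, 28, 48]
We need the leftmost position where 44 can be inserted, i.e. the first index whose element is >= 44 (or the end of the list if none is).
Binary search with low=0, high=6 (0-based indices):
  low=0, high=6, mid=3: a[3]=8 < 44, so low = 4
  low=4, high=6, mid=5: a[5]=48 >= 44, so high = 5
  low=4, high=5, mid=4: a[4]=28 < 44, so low = 5
Now low = high = 5, so the insertion index is 5.
Final answer: 5


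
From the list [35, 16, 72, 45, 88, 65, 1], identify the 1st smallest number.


Sort ascending: [1, 16, 35, 45, 65, 72, 88]
The 1st element (1-indexed) is at index 0.
Value = 1
Final answer: 1


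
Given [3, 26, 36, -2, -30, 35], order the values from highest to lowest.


Original list: [3, 26, 36, -2, -30, 35]
Repeatedly take the largest remaining element:
  Remaining [3, 26, 36, -2, -30, 35] -> largest is 36
  Remaining [3, 26, -2, -30, 35] -> largest is 35
  Remaining [3, 26, -2, -30] -> largest is 26
  Remaining [3, -2, -30] -> largest is 3
  Remaining [-2, -30] -> largest is -2
  Remaining [-30] -> largest is -30
Collecting the picks in order gives the descending list.
Final answer: [36, 35, 26, 3, -2, -30]


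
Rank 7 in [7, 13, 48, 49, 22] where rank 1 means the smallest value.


Sort ascending: [7, 13, 22, 48, 49]
Find 7 in the sorted list.
7 is at position 1 (1-indexed).
Final answer: 1


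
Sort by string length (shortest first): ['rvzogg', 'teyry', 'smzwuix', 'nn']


Compute lengths:
  'rvzogg' has length 6
  'teyry' has length 5
  'smzwuix' has length 7
  'nn' has length 2
Lengths in increasing order: 2 < 5 < 6 < 7
Listing the words in that order gives the answer.
Final answer: ['nn', 'teyry', 'rvzogg', 'smzwuix']


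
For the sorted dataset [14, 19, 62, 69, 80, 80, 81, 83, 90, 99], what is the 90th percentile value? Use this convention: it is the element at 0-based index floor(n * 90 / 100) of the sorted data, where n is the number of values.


The dataset has n = 10 elements.
Index = floor(10 * 90 / 100) = floor(900 / 100) = floor(9) = 9
Counting from index 0 in the sorted data, the element at index 9 is 99.
Final answer: 99


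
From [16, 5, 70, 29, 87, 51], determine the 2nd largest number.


Sort descending: [87, 70, 51, 29, 16, 5]
The 2nd element (1-indexed) is at index 1.
Value = 70
Final answer: 70


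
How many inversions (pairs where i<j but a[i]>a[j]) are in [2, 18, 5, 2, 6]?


For each element, count the later elements that are smaller than it:
  2 (index 0): smaller elements after it = [] -> 0
  18 (index 1): smaller elements after it = [5, 2, 6] -> 3
  5 (index 2): smaller elements after it = [2] -> 1
  2 (index 3): smaller elements after it = [] -> 0
Total inversions = 0 + 3 + 1 + 0 = 4
Final answer: 4


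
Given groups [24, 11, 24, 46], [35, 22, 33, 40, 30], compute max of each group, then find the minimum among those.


Find max of each group:
  Group 1: [24, 11, 24, 46] -> max = 46
  Group 2: [35, 22, 33, 40, 30] -> max = 40
Maxes: [46, 40]
Minimum of maxes = 40
Final answer: 40


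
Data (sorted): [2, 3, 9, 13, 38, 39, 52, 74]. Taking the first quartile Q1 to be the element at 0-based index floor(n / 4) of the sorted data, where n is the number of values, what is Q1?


The list has n = 8 elements.
Q1 index = floor(8 / 4) = floor(2) = 2
Counting from index 0 in the sorted data, the element at index 2 is 9.
Final answer: 9


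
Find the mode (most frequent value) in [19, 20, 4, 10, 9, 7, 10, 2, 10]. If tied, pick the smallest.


Count the frequency of each value:
  2 appears 1 time(s)
  4 appears 1 time(s)
  7 appears 1 time(s)
  9 appears 1 time(s)
  10 appears 3 time(s)
  19 appears 1 time(s)
  20 appears 1 time(s)
Maximum frequency is 3.
Only 10 reaches that frequency, so it is the mode.
Final answer: 10


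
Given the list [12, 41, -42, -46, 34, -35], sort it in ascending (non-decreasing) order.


Original list: [12, 41, -42, -46, 34, -35]
Repeatedly take the smallest remaining element:
  Remaining [12, 41, -42, -46, 34, -35] -> smallest is -46
  Remaining [12, 41, -42, 34, -35] -> smallest is -42
  Remaining [12, 41, 34, -35] -> smallest is -35
  Remaining [12, 41, 34] -> smallest is 12
  Remaining [41, 34] -> smallest is 34
  Remaining [41] -> smallest is 41
Collecting the picks in order gives the sorted list.
Final answer: [-46, -42, -35, 12, 34, 41]


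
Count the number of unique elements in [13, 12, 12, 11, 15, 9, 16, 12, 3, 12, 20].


List all unique values:
Distinct values: [3, 9, 11, 12, 13, 15, 16, 20]
Count = 8
Final answer: 8


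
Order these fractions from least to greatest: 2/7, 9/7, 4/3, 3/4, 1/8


Convert to decimal for comparison:
  2/7 = 0.2857
  9/7 = 1.2857
  4/3 = 1.3333
  3/4 = 0.75
  1/8 = 0.125
Decimals in increasing order: 0.125 < 0.2857 < 0.75 < 1.2857 < 1.3333
Writing each back as its fraction gives the sorted order.
Final answer: 1/8, 2/7, 3/4, 9/7, 4/3


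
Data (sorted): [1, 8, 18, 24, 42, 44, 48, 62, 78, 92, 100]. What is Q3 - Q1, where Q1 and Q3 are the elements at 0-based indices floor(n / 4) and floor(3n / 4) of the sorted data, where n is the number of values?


The data has n = 11 elements.
Q1 index = floor(11 / 4) = floor(2.75) = 2; Q3 index = floor(3 * 11 / 4) = floor(8.25) = 8
Q1 = element at index 2 = 18
Q3 = element at index 8 = 78
IQR = 78 - 18 = 60
Final answer: 60


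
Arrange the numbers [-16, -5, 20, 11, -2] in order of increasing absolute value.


Compute absolute values:
  |-16| = 16
  |-5| = 5
  |20| = 20
  |11| = 11
  |-2| = 2
Absolute values in increasing order: 2 < 5 < 11 < 16 < 20
Listing the original numbers in that order gives the answer.
Final answer: [-2, -5, 11, -16, 20]


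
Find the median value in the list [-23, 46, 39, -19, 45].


First, sort the list: [-23, -19, 39, 45, 46]
The list has 5 elements (odd count).
The middle index is 2 (0-based), and the element there is 39.
Final answer: 39


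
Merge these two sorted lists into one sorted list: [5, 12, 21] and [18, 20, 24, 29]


List A: [5, 12, 21]
List B: [18, 20, 24, 29]
Repeatedly compare the front elements and take the smaller:
  5 vs 18 -> take 5
  12 vs 18 -> take 12
  21 vs 18 -> take 18
  21 vs 20 -> take 20
  21 vs 24 -> take 21
  A is exhausted; append the rest of B: [24, 29]
Final answer: [5, 12, 18, 20, 21, 24, 29]


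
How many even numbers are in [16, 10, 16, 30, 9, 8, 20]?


Check each element:
  16 is even
  10 is even
  16 is even
  30 is even
  9 is odd
  8 is even
  20 is even
Evens: [16, 10, 16, 30, 8, 20]
Count of evens = 6
Final answer: 6


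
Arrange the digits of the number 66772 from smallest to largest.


The number 66772 has digits: 6, 6, 7, 7, 2
Sorted: 2, 6, 6, 7, 7
Joining the sorted digits gives the result.
Final answer: 26677


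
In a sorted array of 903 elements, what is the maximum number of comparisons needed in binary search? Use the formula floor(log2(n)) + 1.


Binary search halves the search space each step.
Maximum comparisons = floor(log2(903)) + 1
log2(903) = 9.8186
floor(log2(903)) = 9, so 9 + 1 = 10
Final answer: 10


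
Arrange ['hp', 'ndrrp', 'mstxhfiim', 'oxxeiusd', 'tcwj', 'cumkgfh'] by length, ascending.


Compute lengths:
  'hp' has length 2
  'ndrrp' has length 5
  'mstxhfiim' has length 9
  'oxxeiusd' has length 8
  'tcwj' has length 4
  'cumkgfh' has length 7
Lengths in increasing order: 2 < 4 < 5 < 7 < 8 < 9
Listing the words in that order gives the answer.
Final answer: ['hp', 'tcwj', 'ndrrp', 'cumkgfh', 'oxxeiusd', 'mstxhfiim']


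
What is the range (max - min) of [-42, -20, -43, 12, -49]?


Maximum value: 12
Minimum value: -49
Range = 12 - (-49) = 61
Final answer: 61


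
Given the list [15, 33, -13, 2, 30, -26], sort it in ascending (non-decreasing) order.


Original list: [15, 33, -13, 2, 30, -26]
Repeatedly take the smallest remaining element:
  Remaining [15, 33, -13, 2, 30, -26] -> smallest is -26
  Remaining [15, 33, -13, 2, 30] -> smallest is -13
  Remaining [15, 33, 2, 30] -> smallest is 2
  Remaining [15, 33, 30] -> smallest is 15
  Remaining [33, 30] -> smallest is 30
  Remaining [33] -> smallest is 33
Collecting the picks in order gives the sorted list.
Final answer: [-26, -13, 2, 15, 30, 33]


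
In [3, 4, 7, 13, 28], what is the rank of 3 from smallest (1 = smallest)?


Sort ascending: [3, 4, 7, 13, 28]
Find 3 in the sorted list.
3 is at position 1 (1-indexed).
Final answer: 1


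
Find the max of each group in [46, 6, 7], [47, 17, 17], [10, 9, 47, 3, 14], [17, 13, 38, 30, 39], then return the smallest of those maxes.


Find max of each group:
  Group 1: [46, 6, 7] -> max = 46
  Group 2: [47, 17, 17] -> max = 47
  Group 3: [10, 9, 47, 3, 14] -> max = 47
  Group 4: [17, 13, 38, 30, 39] -> max = 39
Maxes: [46, 47, 47, 39]
Minimum of maxes = 39
Final answer: 39


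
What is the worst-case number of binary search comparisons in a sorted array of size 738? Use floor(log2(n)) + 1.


Binary search halves the search space each step.
Maximum comparisons = floor(log2(738)) + 1
log2(738) = 9.5275
floor(log2(738)) = 9, so 9 + 1 = 10
Final answer: 10


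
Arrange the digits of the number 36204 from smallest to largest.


The number 36204 has digits: 3, 6, 2, 0, 4
Sorted: 0, 2, 3, 4, 6
Joining the sorted digits gives the result.
Final answer: 02346


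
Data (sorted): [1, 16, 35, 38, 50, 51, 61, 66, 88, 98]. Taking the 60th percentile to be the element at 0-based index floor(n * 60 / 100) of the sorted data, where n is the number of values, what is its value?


The dataset has n = 10 elements.
Index = floor(10 * 60 / 100) = floor(600 / 100) = floor(6) = 6
Counting from index 0 in the sorted data, the element at index 6 is 61.
Final answer: 61


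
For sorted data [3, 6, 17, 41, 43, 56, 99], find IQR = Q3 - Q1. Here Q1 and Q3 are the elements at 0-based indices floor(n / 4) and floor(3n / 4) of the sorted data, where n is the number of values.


The data has n = 7 elements.
Q1 index = floor(7 / 4) = floor(1.75) = 1; Q3 index = floor(3 * 7 / 4) = floor(5.25) = 5
Q1 = element at index 1 = 6
Q3 = element at index 5 = 56
IQR = 56 - 6 = 50
Final answer: 50


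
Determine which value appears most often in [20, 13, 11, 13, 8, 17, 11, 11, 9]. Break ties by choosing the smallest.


Count the frequency of each value:
  8 appears 1 time(s)
  9 appears 1 time(s)
  11 appears 3 time(s)
  13 appears 2 time(s)
  17 appears 1 time(s)
  20 appears 1 time(s)
Maximum frequency is 3.
Only 11 reaches that frequency, so it is the mode.
Final answer: 11


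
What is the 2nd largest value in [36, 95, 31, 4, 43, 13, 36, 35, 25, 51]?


Sort descending: [95, 51, 43, 36, 36, 35, 31, 25, 13, 4]
The 2nd element (1-indexed) is at index 1.
Value = 51
Final answer: 51


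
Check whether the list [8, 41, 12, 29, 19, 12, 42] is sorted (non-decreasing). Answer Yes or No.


Check consecutive pairs:
  8 <= 41? True
  41 <= 12? False
  12 <= 29? True
  29 <= 19? False
  19 <= 12? False
  12 <= 42? True
3 consecutive pair(s) are out of order, so the list is not sorted.
Final answer: No


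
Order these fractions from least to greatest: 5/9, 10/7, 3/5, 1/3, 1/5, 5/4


Convert to decimal for comparison:
  5/9 = 0.5556
  10/7 = 1.4286
  3/5 = 0.6
  1/3 = 0.3333
  1/5 = 0.2
  5/4 = 1.25
Decimals in increasing order: 0.2 < 0.3333 < 0.5556 < 0.6 < 1.25 < 1.4286
Writing each back as its fraction gives the sorted order.
Final answer: 1/5, 1/3, 5/9, 3/5, 5/4, 10/7


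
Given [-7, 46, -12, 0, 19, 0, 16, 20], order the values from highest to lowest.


Original list: [-7, 46, -12, 0, 19, 0, 16, 20]
Repeatedly take the largest remaining element:
  Remaining [-7, 46, -12, 0, 19, 0, 16, 20] -> largest is 46
  Remaining [-7, -12, 0, 19, 0, 16, 20] -> largest is 20
  Remaining [-7, -12, 0, 19, 0, 16] -> largest is 19
  Remaining [-7, -12, 0, 0, 16] -> largest is 16
  Remaining [-7, -12, 0, 0] -> largest is 0
  Remaining [-7, -12, 0] -> largest is 0
  Remaining [-7, -12] -> largest is -7
  Remaining [-12] -> largest is -12
Collecting the picks in order gives the descending list.
Final answer: [46, 20, 19, 16, 0, 0, -7, -12]


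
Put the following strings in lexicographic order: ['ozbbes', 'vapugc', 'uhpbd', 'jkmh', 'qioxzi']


Compare strings character by character (the first differing letter decides):
  'jkmh' < 'ozbbes' since 'j' < 'o' at position 1
  'ozbbes' < 'qioxzi' since 'o' < 'q' at position 1
  'qioxzi' < 'uhpbd' since 'q' < 'u' at position 1
  'uhpbd' < 'vapugc' since 'u' < 'v' at position 1
Chaining these comparisons gives the alphabetical order.
Final answer: ['jkmh', 'ozbbes', 'qioxzi', 'uhpbd', 'vapugc']


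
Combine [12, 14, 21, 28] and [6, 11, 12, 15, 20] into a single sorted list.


List A: [12, 14, 21, 28]
List B: [6, 11, 12, 15, 20]
Repeatedly compare the front elements and take the smaller:
  12 vs 6 -> take 6
  12 vs 11 -> take 11
  12 vs 12 -> take 12
  14 vs 12 -> take 12
  14 vs 15 -> take 14
  21 vs 15 -> take 15
  21 vs 20 -> take 20
  B is exhausted; append the rest of A: [21, 28]
Final answer: [6, 11, 12, 12, 14, 15, 20, 21, 28]


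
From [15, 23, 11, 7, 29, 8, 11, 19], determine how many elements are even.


Check each element:
  15 is odd
  23 is odd
  11 is odd
  7 is odd
  29 is odd
  8 is even
  11 is odd
  19 is odd
Evens: [8]
Count of evens = 1
Final answer: 1


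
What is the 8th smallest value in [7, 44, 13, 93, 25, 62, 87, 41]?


Sort ascending: [7, 13, 25, 41, 44, 62, 87, 93]
The 8th element (1-indexed) is at index 7.
Value = 93
Final answer: 93


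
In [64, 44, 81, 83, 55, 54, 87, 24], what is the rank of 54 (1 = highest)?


Sort descending: [87, 83, 81, 64, 55, 54, 44, 24]
Find 54 in the sorted list.
54 is at position 6.
Final answer: 6


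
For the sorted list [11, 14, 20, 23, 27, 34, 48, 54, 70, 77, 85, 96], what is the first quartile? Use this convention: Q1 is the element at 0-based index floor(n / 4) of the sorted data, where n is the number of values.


The list has n = 12 elements.
Q1 index = floor(12 / 4) = floor(3) = 3
Counting from index 0 in the sorted data, the element at index 3 is 23.
Final answer: 23


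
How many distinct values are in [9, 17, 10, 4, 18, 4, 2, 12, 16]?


List all unique values:
Distinct values: [2, 4, 9, 10, 12, 16, 17, 18]
Count = 8
Final answer: 8


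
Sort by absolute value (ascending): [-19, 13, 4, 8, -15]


Compute absolute values:
  |-19| = 19
  |13| = 13
  |4| = 4
  |8| = 8
  |-15| = 15
Absolute values in increasing order: 4 < 8 < 13 < 15 < 19
Listing the original numbers in that order gives the answer.
Final answer: [4, 8, 13, -15, -19]


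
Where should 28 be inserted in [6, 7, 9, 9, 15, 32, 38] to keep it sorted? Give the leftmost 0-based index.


List is sorted: [6, 7, 9, 9, 15, 32, 38]
We need the leftmost position where 28 can be inserted, i.e. the first index whose element is >= 28 (or the end of the list if none is).
Binary search with low=0, high=7 (0-based indices):
  low=0, high=7, mid=3: a[3]=9 < 28, so low = 4
  low=4, high=7, mid=5: a[5]=32 >= 28, so high = 5
  low=4, high=5, mid=4: a[4]=15 < 28, so low = 5
Now low = high = 5, so the insertion index is 5.
Final answer: 5


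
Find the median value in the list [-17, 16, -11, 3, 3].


First, sort the list: [-17, -11, 3, 3, 16]
The list has 5 elements (odd count).
The middle index is 2 (0-based), and the element there is 3.
Final answer: 3


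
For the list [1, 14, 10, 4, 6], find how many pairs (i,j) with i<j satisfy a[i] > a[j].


For each element, count the later elements that are smaller than it:
  1 (index 0): smaller elements after it = [] -> 0
  14 (index 1): smaller elements after it = [10, 4, 6] -> 3
  10 (index 2): smaller elements after it = [4, 6] -> 2
  4 (index 3): smaller elements after it = [] -> 0
Total inversions = 0 + 3 + 2 + 0 = 5
Final answer: 5


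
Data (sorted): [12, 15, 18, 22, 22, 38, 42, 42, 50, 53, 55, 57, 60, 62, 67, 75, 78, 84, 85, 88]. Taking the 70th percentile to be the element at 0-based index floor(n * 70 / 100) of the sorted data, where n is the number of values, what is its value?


The dataset has n = 20 elements.
Index = floor(20 * 70 / 100) = floor(1400 / 100) = floor(14) = 14
Counting from index 0 in the sorted data, the element at index 14 is 67.
Final answer: 67


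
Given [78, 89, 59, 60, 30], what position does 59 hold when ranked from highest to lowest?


Sort descending: [89, 78, 60, 59, 30]
Find 59 in the sorted list.
59 is at position 4.
Final answer: 4


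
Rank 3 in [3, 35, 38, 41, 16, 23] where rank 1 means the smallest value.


Sort ascending: [3, 16, 23, 35, 38, 41]
Find 3 in the sorted list.
3 is at position 1 (1-indexed).
Final answer: 1


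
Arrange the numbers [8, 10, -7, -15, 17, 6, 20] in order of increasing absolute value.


Compute absolute values:
  |8| = 8
  |10| = 10
  |-7| = 7
  |-15| = 15
  |17| = 17
  |6| = 6
  |20| = 20
Absolute values in increasing order: 6 < 7 < 8 < 10 < 15 < 17 < 20
Listing the original numbers in that order gives the answer.
Final answer: [6, -7, 8, 10, -15, 17, 20]


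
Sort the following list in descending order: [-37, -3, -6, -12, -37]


Original list: [-37, -3, -6, -12, -37]
Repeatedly take the largest remaining element:
  Remaining [-37, -3, -6, -12, -37] -> largest is -3
  Remaining [-37, -6, -12, -37] -> largest is -6
  Remaining [-37, -12, -37] -> largest is -12
  Remaining [-37, -37] -> largest is -37
  Remaining [-37] -> largest is -37
Collecting the picks in order gives the descending list.
Final answer: [-3, -6, -12, -37, -37]


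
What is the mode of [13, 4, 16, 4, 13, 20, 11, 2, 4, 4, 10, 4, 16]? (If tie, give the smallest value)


Count the frequency of each value:
  2 appears 1 time(s)
  4 appears 5 time(s)
  10 appears 1 time(s)
  11 appears 1 time(s)
  13 appears 2 time(s)
  16 appears 2 time(s)
  20 appears 1 time(s)
Maximum frequency is 5.
Only 4 reaches that frequency, so it is the mode.
Final answer: 4


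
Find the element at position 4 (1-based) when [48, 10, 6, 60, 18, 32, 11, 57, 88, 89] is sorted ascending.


Sort ascending: [6, 10, 11, 18, 32, 48, 57, 60, 88, 89]
The 4th element (1-indexed) is at index 3.
Value = 18
Final answer: 18


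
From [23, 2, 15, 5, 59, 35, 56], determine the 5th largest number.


Sort descending: [59, 56, 35, 23, 15, 5, 2]
The 5th element (1-indexed) is at index 4.
Value = 15
Final answer: 15


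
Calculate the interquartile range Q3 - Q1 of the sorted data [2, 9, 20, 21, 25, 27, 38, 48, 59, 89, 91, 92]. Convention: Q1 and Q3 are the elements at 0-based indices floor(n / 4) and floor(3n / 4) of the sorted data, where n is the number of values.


The data has n = 12 elements.
Q1 index = floor(12 / 4) = floor(3) = 3; Q3 index = floor(3 * 12 / 4) = floor(9) = 9
Q1 = element at index 3 = 21
Q3 = element at index 9 = 89
IQR = 89 - 21 = 68
Final answer: 68


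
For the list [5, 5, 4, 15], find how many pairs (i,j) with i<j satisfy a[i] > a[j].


For each element, count the later elements that are smaller than it:
  5 (index 0): smaller elements after it = [4] -> 1
  5 (index 1): smaller elements after it = [4] -> 1
  4 (index 2): smaller elements after it = [] -> 0
Total inversions = 1 + 1 + 0 = 2
Final answer: 2


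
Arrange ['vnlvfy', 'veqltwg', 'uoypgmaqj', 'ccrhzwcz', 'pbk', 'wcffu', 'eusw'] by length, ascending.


Compute lengths:
  'vnlvfy' has length 6
  'veqltwg' has length 7
  'uoypgmaqj' has length 9
  'ccrhzwcz' has length 8
  'pbk' has length 3
  'wcffu' has length 5
  'eusw' has length 4
Lengths in increasing order: 3 < 4 < 5 < 6 < 7 < 8 < 9
Listing the words in that order gives the answer.
Final answer: ['pbk', 'eusw', 'wcffu', 'vnlvfy', 'veqltwg', 'ccrhzwcz', 'uoypgmaqj']


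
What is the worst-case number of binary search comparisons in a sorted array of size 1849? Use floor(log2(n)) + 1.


Binary search halves the search space each step.
Maximum comparisons = floor(log2(1849)) + 1
log2(1849) = 10.8525
floor(log2(1849)) = 10, so 10 + 1 = 11
Final answer: 11


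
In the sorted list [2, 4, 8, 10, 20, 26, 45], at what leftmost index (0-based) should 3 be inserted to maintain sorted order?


List is sorted: [2, 4, 8, 10, 20, 26, 45]
We need the leftmost position where 3 can be inserted, i.e. the first index whose element is >= 3 (or the end of the list if none is).
Binary search with low=0, high=7 (0-based indices):
  low=0, high=7, mid=3: a[3]=10 >= 3, so high = 3
  low=0, high=3, mid=1: a[1]=4 >= 3, so high = 1
  low=0, high=1, mid=0: a[0]=2 < 3, so low = 1
Now low = high = 1, so the insertion index is 1.
Final answer: 1


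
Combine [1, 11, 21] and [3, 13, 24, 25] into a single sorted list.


List A: [1, 11, 21]
List B: [3, 13, 24, 25]
Repeatedly compare the front elements and take the smaller:
  1 vs 3 -> take 1
  11 vs 3 -> take 3
  11 vs 13 -> take 11
  21 vs 13 -> take 13
  21 vs 24 -> take 21
  A is exhausted; append the rest of B: [24, 25]
Final answer: [1, 3, 11, 13, 21, 24, 25]


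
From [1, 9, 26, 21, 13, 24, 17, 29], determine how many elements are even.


Check each element:
  1 is odd
  9 is odd
  26 is even
  21 is odd
  13 is odd
  24 is even
  17 is odd
  29 is odd
Evens: [26, 24]
Count of evens = 2
Final answer: 2


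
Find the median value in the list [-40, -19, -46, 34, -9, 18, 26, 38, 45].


First, sort the list: [-46, -40, -19, -9, 18, 26, 34, 38, 45]
The list has 9 elements (odd count).
The middle index is 4 (0-based), and the element there is 18.
Final answer: 18


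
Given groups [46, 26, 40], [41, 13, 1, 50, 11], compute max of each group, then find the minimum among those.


Find max of each group:
  Group 1: [46, 26, 40] -> max = 46
  Group 2: [41, 13, 1, 50, 11] -> max = 50
Maxes: [46, 50]
Minimum of maxes = 46
Final answer: 46


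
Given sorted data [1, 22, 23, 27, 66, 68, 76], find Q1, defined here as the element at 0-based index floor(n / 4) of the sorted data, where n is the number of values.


The list has n = 7 elements.
Q1 index = floor(7 / 4) = floor(1.75) = 1
Counting from index 0 in the sorted data, the element at index 1 is 22.
Final answer: 22


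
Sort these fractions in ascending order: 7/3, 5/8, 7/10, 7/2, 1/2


Convert to decimal for comparison:
  7/3 = 2.3333
  5/8 = 0.625
  7/10 = 0.7
  7/2 = 3.5
  1/2 = 0.5
Decimals in increasing order: 0.5 < 0.625 < 0.7 < 2.3333 < 3.5
Writing each back as its fraction gives the sorted order.
Final answer: 1/2, 5/8, 7/10, 7/3, 7/2


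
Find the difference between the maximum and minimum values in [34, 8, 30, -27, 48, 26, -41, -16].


Maximum value: 48
Minimum value: -41
Range = 48 - (-41) = 89
Final answer: 89


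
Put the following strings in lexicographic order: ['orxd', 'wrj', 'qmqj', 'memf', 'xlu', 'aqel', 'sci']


Compare strings character by character (the first differing letter decides):
  'aqel' < 'memf' since 'a' < 'm' at position 1
  'memf' < 'orxd' since 'm' < 'o' at position 1
  'orxd' < 'qmqj' since 'o' < 'q' at position 1
  'qmqj' < 'sci' since 'q' < 's' at position 1
  'sci' < 'wrj' since 's' < 'w' at position 1
  'wrj' < 'xlu' since 'w' < 'x' at position 1
Chaining these comparisons gives the alphabetical order.
Final answer: ['aqel', 'memf', 'orxd', 'qmqj', 'sci', 'wrj', 'xlu']


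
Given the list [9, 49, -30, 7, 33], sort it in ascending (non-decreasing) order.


Original list: [9, 49, -30, 7, 33]
Repeatedly take the smallest remaining element:
  Remaining [9, 49, -30, 7, 33] -> smallest is -30
  Remaining [9, 49, 7, 33] -> smallest is 7
  Remaining [9, 49, 33] -> smallest is 9
  Remaining [49, 33] -> smallest is 33
  Remaining [49] -> smallest is 49
Collecting the picks in order gives the sorted list.
Final answer: [-30, 7, 9, 33, 49]


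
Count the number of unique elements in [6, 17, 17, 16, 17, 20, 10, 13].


List all unique values:
Distinct values: [6, 10, 13, 16, 17, 20]
Count = 6
Final answer: 6


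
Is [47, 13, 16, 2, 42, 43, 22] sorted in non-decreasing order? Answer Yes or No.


Check consecutive pairs:
  47 <= 13? False
  13 <= 16? True
  16 <= 2? False
  2 <= 42? True
  42 <= 43? True
  43 <= 22? False
3 consecutive pair(s) are out of order, so the list is not sorted.
Final answer: No


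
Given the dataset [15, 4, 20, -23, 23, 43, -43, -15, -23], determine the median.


First, sort the list: [-43, -23, -23, -15, 4, 15, 20, 23, 43]
The list has 9 elements (odd count).
The middle index is 4 (0-based), and the element there is 4.
Final answer: 4


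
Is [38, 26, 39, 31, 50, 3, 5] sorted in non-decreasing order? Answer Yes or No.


Check consecutive pairs:
  38 <= 26? False
  26 <= 39? True
  39 <= 31? False
  31 <= 50? True
  50 <= 3? False
  3 <= 5? True
3 consecutive pair(s) are out of order, so the list is not sorted.
Final answer: No


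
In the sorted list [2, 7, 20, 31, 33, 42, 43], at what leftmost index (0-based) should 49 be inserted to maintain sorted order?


List is sorted: [2, 7, 20, 31, 33, 42, 43]
We need the leftmost position where 49 can be inserted, i.e. the first index whose element is >= 49 (or the end of the list if none is).
Binary search with low=0, high=7 (0-based indices):
  low=0, high=7, mid=3: a[3]=31 < 49, so low = 4
  low=4, high=7, mid=5: a[5]=42 < 49, so low = 6
  low=6, high=7, mid=6: a[6]=43 < 49, so low = 7
Now low = high = 7, so the insertion index is 7.
Final answer: 7


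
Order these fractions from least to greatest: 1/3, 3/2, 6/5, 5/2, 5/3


Convert to decimal for comparison:
  1/3 = 0.3333
  3/2 = 1.5
  6/5 = 1.2
  5/2 = 2.5
  5/3 = 1.6667
Decimals in increasing order: 0.3333 < 1.2 < 1.5 < 1.6667 < 2.5
Writing each back as its fraction gives the sorted order.
Final answer: 1/3, 6/5, 3/2, 5/3, 5/2
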